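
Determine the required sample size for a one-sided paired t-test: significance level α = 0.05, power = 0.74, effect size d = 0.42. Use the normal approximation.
n = 30 pairs

Sample size formula (paired t-test, normal approximation):
n = ((z_α + z_β) / d)²

z_α = 1.645 (for α = 0.05, one-sided)
z_β = 0.643 (for power = 0.74)
d = 0.42

n = ((1.645 + 0.643) / 0.42)²
n = (5.448)²
n ≈ 29.68
Round up to the next whole number: n = 30 pairs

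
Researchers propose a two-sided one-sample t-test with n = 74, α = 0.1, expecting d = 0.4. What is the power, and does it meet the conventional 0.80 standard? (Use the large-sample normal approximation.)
Power ≈ 0.96; the study is adequately powered (power ≥ 0.80)

Power calculation (one-sample t-test, normal approximation):
z_β = d · √n - z_{α/2}
z_β = 0.4 · √74 - 1.645
z_β = 0.4 · 8.602 - 1.645
z_β = 1.796

Power = Φ(z_β) = Φ(1.796) ≈ 0.964

Effect size d = 0.4 is small by Cohen's convention (0.2/0.5/0.8).

Threshold: power ≥ 0.80 is conventionally adequate.
Power ≈ 0.96 → the study is adequately powered (power ≥ 0.80).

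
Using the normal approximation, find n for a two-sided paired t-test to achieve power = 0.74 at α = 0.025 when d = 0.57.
n = 26 pairs

Sample size formula (paired t-test, normal approximation):
n = ((z_{α/2} + z_β) / d)²

z_{α/2} = 2.241 (for α = 0.025, two-sided)
z_β = 0.643 (for power = 0.74)
d = 0.57

n = ((2.241 + 0.643) / 0.57)²
n = (5.060)²
n ≈ 25.60
Round up to the next whole number: n = 26 pairs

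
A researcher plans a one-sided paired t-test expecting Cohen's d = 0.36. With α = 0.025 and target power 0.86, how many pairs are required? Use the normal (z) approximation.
n = 72 pairs

Sample size formula (paired t-test, normal approximation):
n = ((z_α + z_β) / d)²

z_α = 1.960 (for α = 0.025, one-sided)
z_β = 1.080 (for power = 0.86)
d = 0.36

n = ((1.960 + 1.080) / 0.36)²
n = (8.444)²
n ≈ 71.30
Round up to the next whole number: n = 72 pairs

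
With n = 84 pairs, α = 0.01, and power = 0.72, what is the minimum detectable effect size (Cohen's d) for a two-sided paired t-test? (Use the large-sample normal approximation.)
d ≈ 0.34

Minimum detectable effect (paired t-test, normal approximation):
d = (z_{α/2} + z_β) / √n
d = (2.576 + 0.583) / √84
d = 3.159 / 9.165
d ≈ 0.34

By Cohen's convention (0.2 small / 0.5 medium / 0.8 large): small effect.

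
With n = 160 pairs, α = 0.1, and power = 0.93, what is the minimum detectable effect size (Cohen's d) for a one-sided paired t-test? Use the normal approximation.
d ≈ 0.22

Minimum detectable effect (paired t-test, normal approximation):
d = (z_α + z_β) / √n
d = (1.282 + 1.476) / √160
d = 2.757 / 12.649
d ≈ 0.22

By Cohen's convention (0.2 small / 0.5 medium / 0.8 large): small effect.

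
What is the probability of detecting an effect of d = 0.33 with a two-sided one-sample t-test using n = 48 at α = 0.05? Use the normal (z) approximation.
Power ≈ 0.63

Power calculation (one-sample t-test, normal approximation):
z_β = d · √n - z_{α/2}
z_β = 0.33 · √48 - 1.960
z_β = 0.33 · 6.928 - 1.960
z_β = 0.326

Power = Φ(z_β) = Φ(0.326) ≈ 0.628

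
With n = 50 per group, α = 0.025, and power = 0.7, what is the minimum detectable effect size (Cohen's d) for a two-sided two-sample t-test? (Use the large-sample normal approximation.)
d ≈ 0.55

Minimum detectable effect (two-sample t-test, normal approximation):
d = (z_{α/2} + z_β) / √(n/2)
d = (2.241 + 0.524) / √(50/2)
d = 2.766 / 5.000
d ≈ 0.55

By Cohen's convention (0.2 small / 0.5 medium / 0.8 large): medium effect.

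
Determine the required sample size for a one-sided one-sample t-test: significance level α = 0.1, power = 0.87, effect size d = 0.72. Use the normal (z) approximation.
n = 12

Sample size formula (one-sample t-test, normal approximation):
n = ((z_α + z_β) / d)²

z_α = 1.282 (for α = 0.1, one-sided)
z_β = 1.126 (for power = 0.87)
d = 0.72

n = ((1.282 + 1.126) / 0.72)²
n = (3.344)²
n ≈ 11.18
Round up to the next whole number: n = 12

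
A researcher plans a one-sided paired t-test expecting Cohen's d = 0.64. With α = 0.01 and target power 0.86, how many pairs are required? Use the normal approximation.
n = 29 pairs

Sample size formula (paired t-test, normal approximation):
n = ((z_α + z_β) / d)²

z_α = 2.326 (for α = 0.01, one-sided)
z_β = 1.080 (for power = 0.86)
d = 0.64

n = ((2.326 + 1.080) / 0.64)²
n = (5.322)²
n ≈ 28.32
Round up to the next whole number: n = 29 pairs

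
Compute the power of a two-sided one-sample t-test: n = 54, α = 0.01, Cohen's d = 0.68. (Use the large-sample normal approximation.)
Power ≈ 0.99

Power calculation (one-sample t-test, normal approximation):
z_β = d · √n - z_{α/2}
z_β = 0.68 · √54 - 2.576
z_β = 0.68 · 7.348 - 2.576
z_β = 2.421

Power = Φ(z_β) = Φ(2.421) ≈ 0.992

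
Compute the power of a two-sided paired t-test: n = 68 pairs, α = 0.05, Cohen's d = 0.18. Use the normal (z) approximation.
Power ≈ 0.32

Power calculation (paired t-test, normal approximation):
z_β = d · √n - z_{α/2}
z_β = 0.18 · √68 - 1.960
z_β = 0.18 · 8.246 - 1.960
z_β = -0.476

Power = Φ(z_β) = Φ(-0.476) ≈ 0.317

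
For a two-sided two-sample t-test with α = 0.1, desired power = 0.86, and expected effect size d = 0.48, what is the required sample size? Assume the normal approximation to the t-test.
n = 65 per group

Sample size formula (two-sample t-test, normal approximation):
n = 2 · ((z_{α/2} + z_β) / d)²

z_{α/2} = 1.645 (for α = 0.1, two-sided)
z_β = 1.080 (for power = 0.86)
d = 0.48

n = 2 · ((1.645 + 1.080) / 0.48)²
n = 2 · (5.677)²
n ≈ 64.46
Round up to the next whole number: n = 65 per group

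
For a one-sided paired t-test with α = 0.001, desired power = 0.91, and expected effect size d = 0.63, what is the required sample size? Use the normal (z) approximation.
n = 50 pairs

Sample size formula (paired t-test, normal approximation):
n = ((z_α + z_β) / d)²

z_α = 3.090 (for α = 0.001, one-sided)
z_β = 1.341 (for power = 0.91)
d = 0.63

n = ((3.090 + 1.341) / 0.63)²
n = (7.033)²
n ≈ 49.46
Round up to the next whole number: n = 50 pairs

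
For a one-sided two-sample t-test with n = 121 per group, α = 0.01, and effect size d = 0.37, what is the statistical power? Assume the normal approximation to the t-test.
Power ≈ 0.71

Power calculation (two-sample t-test, normal approximation):
z_β = d · √(n/2) - z_α
z_β = 0.37 · √(121/2) - 2.326
z_β = 0.37 · 7.778 - 2.326
z_β = 0.552

Power = Φ(z_β) = Φ(0.552) ≈ 0.709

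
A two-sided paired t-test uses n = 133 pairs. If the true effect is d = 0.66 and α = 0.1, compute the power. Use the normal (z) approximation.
Power ≈ 1.00

Power calculation (paired t-test, normal approximation):
z_β = d · √n - z_{α/2}
z_β = 0.66 · √133 - 1.645
z_β = 0.66 · 11.533 - 1.645
z_β = 5.967

Power = Φ(z_β) = Φ(5.967) ≈ 1.000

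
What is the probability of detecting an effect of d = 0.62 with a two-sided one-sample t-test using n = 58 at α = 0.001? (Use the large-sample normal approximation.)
Power ≈ 0.92

Power calculation (one-sample t-test, normal approximation):
z_β = d · √n - z_{α/2}
z_β = 0.62 · √58 - 3.291
z_β = 0.62 · 7.616 - 3.291
z_β = 1.431

Power = Φ(z_β) = Φ(1.431) ≈ 0.924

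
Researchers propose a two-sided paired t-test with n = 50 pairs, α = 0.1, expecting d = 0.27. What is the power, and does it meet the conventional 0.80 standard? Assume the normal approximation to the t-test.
Power ≈ 0.60; the study is underpowered (power < 0.80)

Power calculation (paired t-test, normal approximation):
z_β = d · √n - z_{α/2}
z_β = 0.27 · √50 - 1.645
z_β = 0.27 · 7.071 - 1.645
z_β = 0.264

Power = Φ(z_β) = Φ(0.264) ≈ 0.604

Effect size d = 0.27 is small by Cohen's convention (0.2/0.5/0.8).

Threshold: power ≥ 0.80 is conventionally adequate.
Power ≈ 0.60 → the study is underpowered (power < 0.80).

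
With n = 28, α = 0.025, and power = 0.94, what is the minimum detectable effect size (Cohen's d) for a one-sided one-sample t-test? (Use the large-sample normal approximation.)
d ≈ 0.66

Minimum detectable effect (one-sample t-test, normal approximation):
d = (z_α + z_β) / √n
d = (1.960 + 1.555) / √28
d = 3.515 / 5.292
d ≈ 0.66

By Cohen's convention (0.2 small / 0.5 medium / 0.8 large): medium effect.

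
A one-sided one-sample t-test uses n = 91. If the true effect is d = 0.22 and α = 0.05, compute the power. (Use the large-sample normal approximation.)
Power ≈ 0.68

Power calculation (one-sample t-test, normal approximation):
z_β = d · √n - z_α
z_β = 0.22 · √91 - 1.645
z_β = 0.22 · 9.539 - 1.645
z_β = 0.454

Power = Φ(z_β) = Φ(0.454) ≈ 0.675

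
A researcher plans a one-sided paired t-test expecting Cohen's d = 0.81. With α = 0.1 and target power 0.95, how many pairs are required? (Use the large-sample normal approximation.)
n = 14 pairs

Sample size formula (paired t-test, normal approximation):
n = ((z_α + z_β) / d)²

z_α = 1.282 (for α = 0.1, one-sided)
z_β = 1.645 (for power = 0.95)
d = 0.81

n = ((1.282 + 1.645) / 0.81)²
n = (3.614)²
n ≈ 13.06
Round up to the next whole number: n = 14 pairs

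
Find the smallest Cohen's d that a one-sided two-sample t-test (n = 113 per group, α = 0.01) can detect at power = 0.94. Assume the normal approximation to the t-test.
d ≈ 0.52

Minimum detectable effect (two-sample t-test, normal approximation):
d = (z_α + z_β) / √(n/2)
d = (2.326 + 1.555) / √(113/2)
d = 3.881 / 7.517
d ≈ 0.52

By Cohen's convention (0.2 small / 0.5 medium / 0.8 large): medium effect.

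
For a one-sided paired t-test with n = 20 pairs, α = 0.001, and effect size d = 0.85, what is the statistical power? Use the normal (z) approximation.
Power ≈ 0.76

Power calculation (paired t-test, normal approximation):
z_β = d · √n - z_α
z_β = 0.85 · √20 - 3.090
z_β = 0.85 · 4.472 - 3.090
z_β = 0.711

Power = Φ(z_β) = Φ(0.711) ≈ 0.761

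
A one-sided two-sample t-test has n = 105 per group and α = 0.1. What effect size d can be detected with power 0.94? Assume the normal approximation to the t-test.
d ≈ 0.39

Minimum detectable effect (two-sample t-test, normal approximation):
d = (z_α + z_β) / √(n/2)
d = (1.282 + 1.555) / √(105/2)
d = 2.836 / 7.246
d ≈ 0.39

By Cohen's convention (0.2 small / 0.5 medium / 0.8 large): small effect.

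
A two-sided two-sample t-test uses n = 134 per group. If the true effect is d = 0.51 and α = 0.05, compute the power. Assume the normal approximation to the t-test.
Power ≈ 0.99

Power calculation (two-sample t-test, normal approximation):
z_β = d · √(n/2) - z_{α/2}
z_β = 0.51 · √(134/2) - 1.960
z_β = 0.51 · 8.185 - 1.960
z_β = 2.215

Power = Φ(z_β) = Φ(2.215) ≈ 0.987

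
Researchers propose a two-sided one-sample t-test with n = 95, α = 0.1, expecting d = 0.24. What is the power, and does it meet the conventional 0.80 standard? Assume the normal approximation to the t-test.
Power ≈ 0.76; the study is underpowered (power < 0.80)

Power calculation (one-sample t-test, normal approximation):
z_β = d · √n - z_{α/2}
z_β = 0.24 · √95 - 1.645
z_β = 0.24 · 9.747 - 1.645
z_β = 0.694

Power = Φ(z_β) = Φ(0.694) ≈ 0.756

Effect size d = 0.24 is small by Cohen's convention (0.2/0.5/0.8).

Threshold: power ≥ 0.80 is conventionally adequate.
Power ≈ 0.76 → the study is underpowered (power < 0.80).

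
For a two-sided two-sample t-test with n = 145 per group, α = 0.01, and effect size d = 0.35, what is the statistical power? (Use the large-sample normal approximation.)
Power ≈ 0.66

Power calculation (two-sample t-test, normal approximation):
z_β = d · √(n/2) - z_{α/2}
z_β = 0.35 · √(145/2) - 2.576
z_β = 0.35 · 8.515 - 2.576
z_β = 0.404

Power = Φ(z_β) = Φ(0.404) ≈ 0.657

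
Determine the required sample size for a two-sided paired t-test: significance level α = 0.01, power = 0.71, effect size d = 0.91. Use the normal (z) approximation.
n = 12 pairs

Sample size formula (paired t-test, normal approximation):
n = ((z_{α/2} + z_β) / d)²

z_{α/2} = 2.576 (for α = 0.01, two-sided)
z_β = 0.553 (for power = 0.71)
d = 0.91

n = ((2.576 + 0.553) / 0.91)²
n = (3.438)²
n ≈ 11.82
Round up to the next whole number: n = 12 pairs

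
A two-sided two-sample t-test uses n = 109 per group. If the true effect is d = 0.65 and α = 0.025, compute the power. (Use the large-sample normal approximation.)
Power ≈ 0.99

Power calculation (two-sample t-test, normal approximation):
z_β = d · √(n/2) - z_{α/2}
z_β = 0.65 · √(109/2) - 2.241
z_β = 0.65 · 7.382 - 2.241
z_β = 2.557

Power = Φ(z_β) = Φ(2.557) ≈ 0.995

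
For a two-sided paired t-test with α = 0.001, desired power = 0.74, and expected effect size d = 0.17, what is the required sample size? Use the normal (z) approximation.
n = 536 pairs

Sample size formula (paired t-test, normal approximation):
n = ((z_{α/2} + z_β) / d)²

z_{α/2} = 3.291 (for α = 0.001, two-sided)
z_β = 0.643 (for power = 0.74)
d = 0.17

n = ((3.291 + 0.643) / 0.17)²
n = (23.141)²
n ≈ 535.51
Round up to the next whole number: n = 536 pairs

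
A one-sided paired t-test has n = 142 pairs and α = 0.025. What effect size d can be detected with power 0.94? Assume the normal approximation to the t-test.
d ≈ 0.29

Minimum detectable effect (paired t-test, normal approximation):
d = (z_α + z_β) / √n
d = (1.960 + 1.555) / √142
d = 3.515 / 11.916
d ≈ 0.29

By Cohen's convention (0.2 small / 0.5 medium / 0.8 large): small effect.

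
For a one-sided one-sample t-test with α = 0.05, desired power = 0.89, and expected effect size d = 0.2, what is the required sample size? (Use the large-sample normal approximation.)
n = 207

Sample size formula (one-sample t-test, normal approximation):
n = ((z_α + z_β) / d)²

z_α = 1.645 (for α = 0.05, one-sided)
z_β = 1.227 (for power = 0.89)
d = 0.2

n = ((1.645 + 1.227) / 0.2)²
n = (14.360)²
n ≈ 206.21
Round up to the next whole number: n = 207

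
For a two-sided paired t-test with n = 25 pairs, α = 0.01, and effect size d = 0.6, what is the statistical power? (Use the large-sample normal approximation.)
Power ≈ 0.66

Power calculation (paired t-test, normal approximation):
z_β = d · √n - z_{α/2}
z_β = 0.6 · √25 - 2.576
z_β = 0.6 · 5.000 - 2.576
z_β = 0.424

Power = Φ(z_β) = Φ(0.424) ≈ 0.664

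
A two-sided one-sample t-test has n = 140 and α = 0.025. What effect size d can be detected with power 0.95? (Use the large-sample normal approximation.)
d ≈ 0.33

Minimum detectable effect (one-sample t-test, normal approximation):
d = (z_{α/2} + z_β) / √n
d = (2.241 + 1.645) / √140
d = 3.886 / 11.832
d ≈ 0.33

By Cohen's convention (0.2 small / 0.5 medium / 0.8 large): small effect.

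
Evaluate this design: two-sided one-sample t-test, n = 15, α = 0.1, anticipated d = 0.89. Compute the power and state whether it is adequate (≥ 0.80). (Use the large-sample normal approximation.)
Power ≈ 0.96; the study is adequately powered (power ≥ 0.80)

Power calculation (one-sample t-test, normal approximation):
z_β = d · √n - z_{α/2}
z_β = 0.89 · √15 - 1.645
z_β = 0.89 · 3.873 - 1.645
z_β = 1.802

Power = Φ(z_β) = Φ(1.802) ≈ 0.964

Effect size d = 0.89 is large by Cohen's convention (0.2/0.5/0.8).

Threshold: power ≥ 0.80 is conventionally adequate.
Power ≈ 0.96 → the study is adequately powered (power ≥ 0.80).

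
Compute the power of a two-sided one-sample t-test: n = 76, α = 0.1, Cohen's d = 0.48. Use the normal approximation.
Power ≈ 0.99

Power calculation (one-sample t-test, normal approximation):
z_β = d · √n - z_{α/2}
z_β = 0.48 · √76 - 1.645
z_β = 0.48 · 8.718 - 1.645
z_β = 2.540

Power = Φ(z_β) = Φ(2.540) ≈ 0.994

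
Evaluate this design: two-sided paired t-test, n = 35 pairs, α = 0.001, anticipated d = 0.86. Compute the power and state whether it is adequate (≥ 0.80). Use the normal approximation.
Power ≈ 0.96; the study is adequately powered (power ≥ 0.80)

Power calculation (paired t-test, normal approximation):
z_β = d · √n - z_{α/2}
z_β = 0.86 · √35 - 3.291
z_β = 0.86 · 5.916 - 3.291
z_β = 1.797

Power = Φ(z_β) = Φ(1.797) ≈ 0.964

Effect size d = 0.86 is large by Cohen's convention (0.2/0.5/0.8).

Threshold: power ≥ 0.80 is conventionally adequate.
Power ≈ 0.96 → the study is adequately powered (power ≥ 0.80).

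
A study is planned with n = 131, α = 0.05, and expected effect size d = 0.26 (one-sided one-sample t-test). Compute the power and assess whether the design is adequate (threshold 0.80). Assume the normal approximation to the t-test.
Power ≈ 0.91; the study is adequately powered (power ≥ 0.80)

Power calculation (one-sample t-test, normal approximation):
z_β = d · √n - z_α
z_β = 0.26 · √131 - 1.645
z_β = 0.26 · 11.446 - 1.645
z_β = 1.331

Power = Φ(z_β) = Φ(1.331) ≈ 0.908

Effect size d = 0.26 is small by Cohen's convention (0.2/0.5/0.8).

Threshold: power ≥ 0.80 is conventionally adequate.
Power ≈ 0.91 → the study is adequately powered (power ≥ 0.80).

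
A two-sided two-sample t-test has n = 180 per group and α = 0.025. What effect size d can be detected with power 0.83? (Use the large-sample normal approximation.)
d ≈ 0.34

Minimum detectable effect (two-sample t-test, normal approximation):
d = (z_{α/2} + z_β) / √(n/2)
d = (2.241 + 0.954) / √(180/2)
d = 3.196 / 9.487
d ≈ 0.34

By Cohen's convention (0.2 small / 0.5 medium / 0.8 large): small effect.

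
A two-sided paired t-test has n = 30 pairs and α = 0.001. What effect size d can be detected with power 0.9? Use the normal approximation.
d ≈ 0.83

Minimum detectable effect (paired t-test, normal approximation):
d = (z_{α/2} + z_β) / √n
d = (3.291 + 1.282) / √30
d = 4.572 / 5.477
d ≈ 0.83

By Cohen's convention (0.2 small / 0.5 medium / 0.8 large): large effect.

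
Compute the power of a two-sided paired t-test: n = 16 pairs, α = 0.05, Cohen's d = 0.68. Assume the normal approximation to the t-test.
Power ≈ 0.78

Power calculation (paired t-test, normal approximation):
z_β = d · √n - z_{α/2}
z_β = 0.68 · √16 - 1.960
z_β = 0.68 · 4.000 - 1.960
z_β = 0.760

Power = Φ(z_β) = Φ(0.760) ≈ 0.776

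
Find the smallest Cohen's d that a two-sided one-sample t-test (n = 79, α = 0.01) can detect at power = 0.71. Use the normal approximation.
d ≈ 0.35

Minimum detectable effect (one-sample t-test, normal approximation):
d = (z_{α/2} + z_β) / √n
d = (2.576 + 0.553) / √79
d = 3.129 / 8.888
d ≈ 0.35

By Cohen's convention (0.2 small / 0.5 medium / 0.8 large): small effect.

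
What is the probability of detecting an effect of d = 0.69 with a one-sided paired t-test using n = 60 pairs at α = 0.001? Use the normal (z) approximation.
Power ≈ 0.99

Power calculation (paired t-test, normal approximation):
z_β = d · √n - z_α
z_β = 0.69 · √60 - 3.090
z_β = 0.69 · 7.746 - 3.090
z_β = 2.254

Power = Φ(z_β) = Φ(2.254) ≈ 0.988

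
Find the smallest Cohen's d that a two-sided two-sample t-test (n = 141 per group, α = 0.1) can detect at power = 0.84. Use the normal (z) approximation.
d ≈ 0.31

Minimum detectable effect (two-sample t-test, normal approximation):
d = (z_{α/2} + z_β) / √(n/2)
d = (1.645 + 0.994) / √(141/2)
d = 2.639 / 8.396
d ≈ 0.31

By Cohen's convention (0.2 small / 0.5 medium / 0.8 large): small effect.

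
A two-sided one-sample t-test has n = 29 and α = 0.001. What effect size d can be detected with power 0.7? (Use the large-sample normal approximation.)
d ≈ 0.71

Minimum detectable effect (one-sample t-test, normal approximation):
d = (z_{α/2} + z_β) / √n
d = (3.291 + 0.524) / √29
d = 3.815 / 5.385
d ≈ 0.71

By Cohen's convention (0.2 small / 0.5 medium / 0.8 large): medium effect.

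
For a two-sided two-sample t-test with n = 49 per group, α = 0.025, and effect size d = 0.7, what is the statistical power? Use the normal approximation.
Power ≈ 0.89

Power calculation (two-sample t-test, normal approximation):
z_β = d · √(n/2) - z_{α/2}
z_β = 0.7 · √(49/2) - 2.241
z_β = 0.7 · 4.950 - 2.241
z_β = 1.223

Power = Φ(z_β) = Φ(1.223) ≈ 0.889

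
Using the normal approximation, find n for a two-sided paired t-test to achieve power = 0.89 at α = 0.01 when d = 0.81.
n = 23 pairs

Sample size formula (paired t-test, normal approximation):
n = ((z_{α/2} + z_β) / d)²

z_{α/2} = 2.576 (for α = 0.01, two-sided)
z_β = 1.227 (for power = 0.89)
d = 0.81

n = ((2.576 + 1.227) / 0.81)²
n = (4.695)²
n ≈ 22.04
Round up to the next whole number: n = 23 pairs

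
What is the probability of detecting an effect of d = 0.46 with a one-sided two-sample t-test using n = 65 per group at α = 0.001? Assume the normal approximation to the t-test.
Power ≈ 0.32

Power calculation (two-sample t-test, normal approximation):
z_β = d · √(n/2) - z_α
z_β = 0.46 · √(65/2) - 3.090
z_β = 0.46 · 5.701 - 3.090
z_β = -0.468

Power = Φ(z_β) = Φ(-0.468) ≈ 0.320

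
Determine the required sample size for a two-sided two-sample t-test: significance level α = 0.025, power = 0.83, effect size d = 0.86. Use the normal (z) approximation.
n = 28 per group

Sample size formula (two-sample t-test, normal approximation):
n = 2 · ((z_{α/2} + z_β) / d)²

z_{α/2} = 2.241 (for α = 0.025, two-sided)
z_β = 0.954 (for power = 0.83)
d = 0.86

n = 2 · ((2.241 + 0.954) / 0.86)²
n = 2 · (3.715)²
n ≈ 27.60
Round up to the next whole number: n = 28 per group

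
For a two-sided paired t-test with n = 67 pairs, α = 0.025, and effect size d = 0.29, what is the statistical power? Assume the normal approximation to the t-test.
Power ≈ 0.55

Power calculation (paired t-test, normal approximation):
z_β = d · √n - z_{α/2}
z_β = 0.29 · √67 - 2.241
z_β = 0.29 · 8.185 - 2.241
z_β = 0.132

Power = Φ(z_β) = Φ(0.132) ≈ 0.553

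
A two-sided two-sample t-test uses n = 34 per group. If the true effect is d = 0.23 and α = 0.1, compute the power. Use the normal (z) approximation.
Power ≈ 0.24

Power calculation (two-sample t-test, normal approximation):
z_β = d · √(n/2) - z_{α/2}
z_β = 0.23 · √(34/2) - 1.645
z_β = 0.23 · 4.123 - 1.645
z_β = -0.697

Power = Φ(z_β) = Φ(-0.697) ≈ 0.243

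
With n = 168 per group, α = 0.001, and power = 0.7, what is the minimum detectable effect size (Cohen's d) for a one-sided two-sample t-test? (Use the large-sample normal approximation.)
d ≈ 0.39

Minimum detectable effect (two-sample t-test, normal approximation):
d = (z_α + z_β) / √(n/2)
d = (3.090 + 0.524) / √(168/2)
d = 3.615 / 9.165
d ≈ 0.39

By Cohen's convention (0.2 small / 0.5 medium / 0.8 large): small effect.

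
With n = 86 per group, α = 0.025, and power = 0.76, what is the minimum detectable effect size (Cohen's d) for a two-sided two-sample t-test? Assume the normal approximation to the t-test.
d ≈ 0.45

Minimum detectable effect (two-sample t-test, normal approximation):
d = (z_{α/2} + z_β) / √(n/2)
d = (2.241 + 0.706) / √(86/2)
d = 2.948 / 6.557
d ≈ 0.45

By Cohen's convention (0.2 small / 0.5 medium / 0.8 large): small effect.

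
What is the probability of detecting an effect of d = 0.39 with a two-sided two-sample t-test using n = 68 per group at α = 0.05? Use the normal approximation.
Power ≈ 0.62

Power calculation (two-sample t-test, normal approximation):
z_β = d · √(n/2) - z_{α/2}
z_β = 0.39 · √(68/2) - 1.960
z_β = 0.39 · 5.831 - 1.960
z_β = 0.314

Power = Φ(z_β) = Φ(0.314) ≈ 0.623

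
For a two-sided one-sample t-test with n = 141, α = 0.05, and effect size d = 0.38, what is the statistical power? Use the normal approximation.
Power ≈ 0.99

Power calculation (one-sample t-test, normal approximation):
z_β = d · √n - z_{α/2}
z_β = 0.38 · √141 - 1.960
z_β = 0.38 · 11.874 - 1.960
z_β = 2.552

Power = Φ(z_β) = Φ(2.552) ≈ 0.995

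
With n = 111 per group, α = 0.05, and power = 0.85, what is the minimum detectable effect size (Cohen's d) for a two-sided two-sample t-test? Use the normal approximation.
d ≈ 0.40

Minimum detectable effect (two-sample t-test, normal approximation):
d = (z_{α/2} + z_β) / √(n/2)
d = (1.960 + 1.036) / √(111/2)
d = 2.996 / 7.450
d ≈ 0.40

By Cohen's convention (0.2 small / 0.5 medium / 0.8 large): small effect.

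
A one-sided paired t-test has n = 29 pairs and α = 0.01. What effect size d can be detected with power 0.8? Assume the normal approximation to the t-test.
d ≈ 0.59

Minimum detectable effect (paired t-test, normal approximation):
d = (z_α + z_β) / √n
d = (2.326 + 0.842) / √29
d = 3.168 / 5.385
d ≈ 0.59

By Cohen's convention (0.2 small / 0.5 medium / 0.8 large): medium effect.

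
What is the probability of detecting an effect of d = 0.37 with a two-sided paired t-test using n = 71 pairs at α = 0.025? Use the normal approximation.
Power ≈ 0.81

Power calculation (paired t-test, normal approximation):
z_β = d · √n - z_{α/2}
z_β = 0.37 · √71 - 2.241
z_β = 0.37 · 8.426 - 2.241
z_β = 0.876

Power = Φ(z_β) = Φ(0.876) ≈ 0.810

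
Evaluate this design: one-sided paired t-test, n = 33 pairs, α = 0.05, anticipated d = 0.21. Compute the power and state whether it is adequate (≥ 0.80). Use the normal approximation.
Power ≈ 0.33; the study is underpowered (power < 0.80)

Power calculation (paired t-test, normal approximation):
z_β = d · √n - z_α
z_β = 0.21 · √33 - 1.645
z_β = 0.21 · 5.745 - 1.645
z_β = -0.438

Power = Φ(z_β) = Φ(-0.438) ≈ 0.331

Effect size d = 0.21 is small by Cohen's convention (0.2/0.5/0.8).

Threshold: power ≥ 0.80 is conventionally adequate.
Power ≈ 0.33 → the study is underpowered (power < 0.80).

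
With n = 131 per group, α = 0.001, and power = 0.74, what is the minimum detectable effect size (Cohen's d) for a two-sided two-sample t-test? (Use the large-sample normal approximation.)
d ≈ 0.49

Minimum detectable effect (two-sample t-test, normal approximation):
d = (z_{α/2} + z_β) / √(n/2)
d = (3.291 + 0.643) / √(131/2)
d = 3.934 / 8.093
d ≈ 0.49

By Cohen's convention (0.2 small / 0.5 medium / 0.8 large): small effect.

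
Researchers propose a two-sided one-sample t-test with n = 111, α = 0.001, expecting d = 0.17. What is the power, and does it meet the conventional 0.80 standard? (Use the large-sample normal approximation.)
Power ≈ 0.07; the study is underpowered (power < 0.80)

Power calculation (one-sample t-test, normal approximation):
z_β = d · √n - z_{α/2}
z_β = 0.17 · √111 - 3.291
z_β = 0.17 · 10.536 - 3.291
z_β = -1.499

Power = Φ(z_β) = Φ(-1.499) ≈ 0.067

Effect size d = 0.17 is very small by Cohen's convention (0.2/0.5/0.8).

Threshold: power ≥ 0.80 is conventionally adequate.
Power ≈ 0.07 → the study is underpowered (power < 0.80).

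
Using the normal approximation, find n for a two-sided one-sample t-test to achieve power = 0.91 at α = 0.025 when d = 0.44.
n = 67

Sample size formula (one-sample t-test, normal approximation):
n = ((z_{α/2} + z_β) / d)²

z_{α/2} = 2.241 (for α = 0.025, two-sided)
z_β = 1.341 (for power = 0.91)
d = 0.44

n = ((2.241 + 1.341) / 0.44)²
n = (8.141)²
n ≈ 66.28
Round up to the next whole number: n = 67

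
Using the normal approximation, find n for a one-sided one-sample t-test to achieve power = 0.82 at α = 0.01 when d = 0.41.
n = 63

Sample size formula (one-sample t-test, normal approximation):
n = ((z_α + z_β) / d)²

z_α = 2.326 (for α = 0.01, one-sided)
z_β = 0.915 (for power = 0.82)
d = 0.41

n = ((2.326 + 0.915) / 0.41)²
n = (7.905)²
n ≈ 62.49
Round up to the next whole number: n = 63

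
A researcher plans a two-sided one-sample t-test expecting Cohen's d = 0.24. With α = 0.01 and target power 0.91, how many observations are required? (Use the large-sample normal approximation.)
n = 267

Sample size formula (one-sample t-test, normal approximation):
n = ((z_{α/2} + z_β) / d)²

z_{α/2} = 2.576 (for α = 0.01, two-sided)
z_β = 1.341 (for power = 0.91)
d = 0.24

n = ((2.576 + 1.341) / 0.24)²
n = (16.321)²
n ≈ 266.38
Round up to the next whole number: n = 267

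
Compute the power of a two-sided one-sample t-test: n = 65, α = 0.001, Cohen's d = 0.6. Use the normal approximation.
Power ≈ 0.94

Power calculation (one-sample t-test, normal approximation):
z_β = d · √n - z_{α/2}
z_β = 0.6 · √65 - 3.291
z_β = 0.6 · 8.062 - 3.291
z_β = 1.547

Power = Φ(z_β) = Φ(1.547) ≈ 0.939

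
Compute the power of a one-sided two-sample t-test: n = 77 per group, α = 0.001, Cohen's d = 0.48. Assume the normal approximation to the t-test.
Power ≈ 0.46

Power calculation (two-sample t-test, normal approximation):
z_β = d · √(n/2) - z_α
z_β = 0.48 · √(77/2) - 3.090
z_β = 0.48 · 6.205 - 3.090
z_β = -0.112

Power = Φ(z_β) = Φ(-0.112) ≈ 0.455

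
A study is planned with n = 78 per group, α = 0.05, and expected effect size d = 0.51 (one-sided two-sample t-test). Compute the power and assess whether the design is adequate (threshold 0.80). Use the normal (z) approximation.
Power ≈ 0.94; the study is adequately powered (power ≥ 0.80)

Power calculation (two-sample t-test, normal approximation):
z_β = d · √(n/2) - z_α
z_β = 0.51 · √(78/2) - 1.645
z_β = 0.51 · 6.245 - 1.645
z_β = 1.540

Power = Φ(z_β) = Φ(1.540) ≈ 0.938

Effect size d = 0.51 is medium by Cohen's convention (0.2/0.5/0.8).

Threshold: power ≥ 0.80 is conventionally adequate.
Power ≈ 0.94 → the study is adequately powered (power ≥ 0.80).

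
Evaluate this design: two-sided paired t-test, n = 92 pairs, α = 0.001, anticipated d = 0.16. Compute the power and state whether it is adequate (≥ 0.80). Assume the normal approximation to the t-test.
Power ≈ 0.04; the study is underpowered (power < 0.80)

Power calculation (paired t-test, normal approximation):
z_β = d · √n - z_{α/2}
z_β = 0.16 · √92 - 3.291
z_β = 0.16 · 9.592 - 3.291
z_β = -1.756

Power = Φ(z_β) = Φ(-1.756) ≈ 0.040

Effect size d = 0.16 is very small by Cohen's convention (0.2/0.5/0.8).

Threshold: power ≥ 0.80 is conventionally adequate.
Power ≈ 0.04 → the study is underpowered (power < 0.80).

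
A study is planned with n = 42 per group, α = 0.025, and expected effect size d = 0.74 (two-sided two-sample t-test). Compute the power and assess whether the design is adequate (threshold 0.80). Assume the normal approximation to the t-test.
Power ≈ 0.87; the study is adequately powered (power ≥ 0.80)

Power calculation (two-sample t-test, normal approximation):
z_β = d · √(n/2) - z_{α/2}
z_β = 0.74 · √(42/2) - 2.241
z_β = 0.74 · 4.583 - 2.241
z_β = 1.150

Power = Φ(z_β) = Φ(1.150) ≈ 0.875

Effect size d = 0.74 is medium by Cohen's convention (0.2/0.5/0.8).

Threshold: power ≥ 0.80 is conventionally adequate.
Power ≈ 0.87 → the study is adequately powered (power ≥ 0.80).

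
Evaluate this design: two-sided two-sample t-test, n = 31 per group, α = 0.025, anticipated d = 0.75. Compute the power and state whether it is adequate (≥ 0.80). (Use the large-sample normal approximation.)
Power ≈ 0.76; the study is underpowered (power < 0.80)

Power calculation (two-sample t-test, normal approximation):
z_β = d · √(n/2) - z_{α/2}
z_β = 0.75 · √(31/2) - 2.241
z_β = 0.75 · 3.937 - 2.241
z_β = 0.711

Power = Φ(z_β) = Φ(0.711) ≈ 0.762

Effect size d = 0.75 is medium by Cohen's convention (0.2/0.5/0.8).

Threshold: power ≥ 0.80 is conventionally adequate.
Power ≈ 0.76 → the study is underpowered (power < 0.80).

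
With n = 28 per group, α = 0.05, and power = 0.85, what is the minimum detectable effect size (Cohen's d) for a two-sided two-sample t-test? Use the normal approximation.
d ≈ 0.80

Minimum detectable effect (two-sample t-test, normal approximation):
d = (z_{α/2} + z_β) / √(n/2)
d = (1.960 + 1.036) / √(28/2)
d = 2.996 / 3.742
d ≈ 0.80

By Cohen's convention (0.2 small / 0.5 medium / 0.8 large): large effect.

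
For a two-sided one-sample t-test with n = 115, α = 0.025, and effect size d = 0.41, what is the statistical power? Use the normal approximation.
Power ≈ 0.98

Power calculation (one-sample t-test, normal approximation):
z_β = d · √n - z_{α/2}
z_β = 0.41 · √115 - 2.241
z_β = 0.41 · 10.724 - 2.241
z_β = 2.155

Power = Φ(z_β) = Φ(2.155) ≈ 0.984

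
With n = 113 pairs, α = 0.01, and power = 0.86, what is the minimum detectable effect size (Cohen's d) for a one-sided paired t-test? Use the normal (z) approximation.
d ≈ 0.32

Minimum detectable effect (paired t-test, normal approximation):
d = (z_α + z_β) / √n
d = (2.326 + 1.080) / √113
d = 3.407 / 10.630
d ≈ 0.32

By Cohen's convention (0.2 small / 0.5 medium / 0.8 large): small effect.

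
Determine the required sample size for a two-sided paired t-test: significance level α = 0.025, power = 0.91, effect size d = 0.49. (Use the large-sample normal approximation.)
n = 54 pairs

Sample size formula (paired t-test, normal approximation):
n = ((z_{α/2} + z_β) / d)²

z_{α/2} = 2.241 (for α = 0.025, two-sided)
z_β = 1.341 (for power = 0.91)
d = 0.49

n = ((2.241 + 1.341) / 0.49)²
n = (7.310)²
n ≈ 53.44
Round up to the next whole number: n = 54 pairs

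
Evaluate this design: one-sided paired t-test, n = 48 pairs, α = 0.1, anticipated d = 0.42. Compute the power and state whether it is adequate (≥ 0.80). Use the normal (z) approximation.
Power ≈ 0.95; the study is adequately powered (power ≥ 0.80)

Power calculation (paired t-test, normal approximation):
z_β = d · √n - z_α
z_β = 0.42 · √48 - 1.282
z_β = 0.42 · 6.928 - 1.282
z_β = 1.628

Power = Φ(z_β) = Φ(1.628) ≈ 0.948

Effect size d = 0.42 is small by Cohen's convention (0.2/0.5/0.8).

Threshold: power ≥ 0.80 is conventionally adequate.
Power ≈ 0.95 → the study is adequately powered (power ≥ 0.80).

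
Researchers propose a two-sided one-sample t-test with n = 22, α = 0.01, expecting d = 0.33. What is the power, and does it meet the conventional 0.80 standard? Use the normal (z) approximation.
Power ≈ 0.15; the study is underpowered (power < 0.80)

Power calculation (one-sample t-test, normal approximation):
z_β = d · √n - z_{α/2}
z_β = 0.33 · √22 - 2.576
z_β = 0.33 · 4.690 - 2.576
z_β = -1.028

Power = Φ(z_β) = Φ(-1.028) ≈ 0.152

Effect size d = 0.33 is small by Cohen's convention (0.2/0.5/0.8).

Threshold: power ≥ 0.80 is conventionally adequate.
Power ≈ 0.15 → the study is underpowered (power < 0.80).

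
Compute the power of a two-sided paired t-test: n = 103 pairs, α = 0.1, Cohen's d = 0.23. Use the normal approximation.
Power ≈ 0.75

Power calculation (paired t-test, normal approximation):
z_β = d · √n - z_{α/2}
z_β = 0.23 · √103 - 1.645
z_β = 0.23 · 10.149 - 1.645
z_β = 0.689

Power = Φ(z_β) = Φ(0.689) ≈ 0.755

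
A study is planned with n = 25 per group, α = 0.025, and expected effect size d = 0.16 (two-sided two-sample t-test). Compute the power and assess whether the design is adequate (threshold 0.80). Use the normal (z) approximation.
Power ≈ 0.05; the study is underpowered (power < 0.80)

Power calculation (two-sample t-test, normal approximation):
z_β = d · √(n/2) - z_{α/2}
z_β = 0.16 · √(25/2) - 2.241
z_β = 0.16 · 3.536 - 2.241
z_β = -1.676

Power = Φ(z_β) = Φ(-1.676) ≈ 0.047

Effect size d = 0.16 is very small by Cohen's convention (0.2/0.5/0.8).

Threshold: power ≥ 0.80 is conventionally adequate.
Power ≈ 0.05 → the study is underpowered (power < 0.80).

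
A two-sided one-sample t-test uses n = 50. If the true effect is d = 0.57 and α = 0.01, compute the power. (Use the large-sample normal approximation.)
Power ≈ 0.93

Power calculation (one-sample t-test, normal approximation):
z_β = d · √n - z_{α/2}
z_β = 0.57 · √50 - 2.576
z_β = 0.57 · 7.071 - 2.576
z_β = 1.455

Power = Φ(z_β) = Φ(1.455) ≈ 0.927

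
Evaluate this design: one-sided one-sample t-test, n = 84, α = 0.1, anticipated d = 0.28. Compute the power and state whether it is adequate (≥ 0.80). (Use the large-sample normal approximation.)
Power ≈ 0.90; the study is adequately powered (power ≥ 0.80)

Power calculation (one-sample t-test, normal approximation):
z_β = d · √n - z_α
z_β = 0.28 · √84 - 1.282
z_β = 0.28 · 9.165 - 1.282
z_β = 1.285

Power = Φ(z_β) = Φ(1.285) ≈ 0.901

Effect size d = 0.28 is small by Cohen's convention (0.2/0.5/0.8).

Threshold: power ≥ 0.80 is conventionally adequate.
Power ≈ 0.90 → the study is adequately powered (power ≥ 0.80).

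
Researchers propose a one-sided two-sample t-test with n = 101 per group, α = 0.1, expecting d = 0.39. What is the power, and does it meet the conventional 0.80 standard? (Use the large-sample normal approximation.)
Power ≈ 0.93; the study is adequately powered (power ≥ 0.80)

Power calculation (two-sample t-test, normal approximation):
z_β = d · √(n/2) - z_α
z_β = 0.39 · √(101/2) - 1.282
z_β = 0.39 · 7.106 - 1.282
z_β = 1.490

Power = Φ(z_β) = Φ(1.490) ≈ 0.932

Effect size d = 0.39 is small by Cohen's convention (0.2/0.5/0.8).

Threshold: power ≥ 0.80 is conventionally adequate.
Power ≈ 0.93 → the study is adequately powered (power ≥ 0.80).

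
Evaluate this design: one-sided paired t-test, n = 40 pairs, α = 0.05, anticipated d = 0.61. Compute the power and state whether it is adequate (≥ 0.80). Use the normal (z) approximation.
Power ≈ 0.99; the study is adequately powered (power ≥ 0.80)

Power calculation (paired t-test, normal approximation):
z_β = d · √n - z_α
z_β = 0.61 · √40 - 1.645
z_β = 0.61 · 6.325 - 1.645
z_β = 2.213

Power = Φ(z_β) = Φ(2.213) ≈ 0.987

Effect size d = 0.61 is medium by Cohen's convention (0.2/0.5/0.8).

Threshold: power ≥ 0.80 is conventionally adequate.
Power ≈ 0.99 → the study is adequately powered (power ≥ 0.80).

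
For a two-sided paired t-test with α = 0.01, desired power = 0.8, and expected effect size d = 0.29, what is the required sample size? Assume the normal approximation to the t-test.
n = 139 pairs

Sample size formula (paired t-test, normal approximation):
n = ((z_{α/2} + z_β) / d)²

z_{α/2} = 2.576 (for α = 0.01, two-sided)
z_β = 0.842 (for power = 0.8)
d = 0.29

n = ((2.576 + 0.842) / 0.29)²
n = (11.786)²
n ≈ 138.91
Round up to the next whole number: n = 139 pairs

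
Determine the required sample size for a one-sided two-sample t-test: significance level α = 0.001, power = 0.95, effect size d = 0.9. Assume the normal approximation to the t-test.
n = 56 per group

Sample size formula (two-sample t-test, normal approximation):
n = 2 · ((z_α + z_β) / d)²

z_α = 3.090 (for α = 0.001, one-sided)
z_β = 1.645 (for power = 0.95)
d = 0.9

n = 2 · ((3.090 + 1.645) / 0.9)²
n = 2 · (5.261)²
n ≈ 55.36
Round up to the next whole number: n = 56 per group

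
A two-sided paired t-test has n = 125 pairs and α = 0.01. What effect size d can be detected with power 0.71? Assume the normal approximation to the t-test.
d ≈ 0.28

Minimum detectable effect (paired t-test, normal approximation):
d = (z_{α/2} + z_β) / √n
d = (2.576 + 0.553) / √125
d = 3.129 / 11.180
d ≈ 0.28

By Cohen's convention (0.2 small / 0.5 medium / 0.8 large): small effect.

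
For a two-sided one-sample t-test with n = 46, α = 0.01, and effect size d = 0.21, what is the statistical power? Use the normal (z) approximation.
Power ≈ 0.12

Power calculation (one-sample t-test, normal approximation):
z_β = d · √n - z_{α/2}
z_β = 0.21 · √46 - 2.576
z_β = 0.21 · 6.782 - 2.576
z_β = -1.152

Power = Φ(z_β) = Φ(-1.152) ≈ 0.125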